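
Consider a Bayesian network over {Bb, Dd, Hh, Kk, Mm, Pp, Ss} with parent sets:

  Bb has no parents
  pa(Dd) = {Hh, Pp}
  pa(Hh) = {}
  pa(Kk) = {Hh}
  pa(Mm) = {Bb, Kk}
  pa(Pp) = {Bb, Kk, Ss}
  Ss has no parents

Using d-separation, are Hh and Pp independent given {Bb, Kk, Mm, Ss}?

Yes

3 paths connect Hh and Pp; each must be blocked for d-separation to hold:
Path 1: Hh → Dd ← Pp
  Dd is a collider here and neither Dd nor any of its descendants is conditioned on, so the collider stays closed — the path is blocked at Dd.
Path 2: Hh → Kk → Pp
  Kk is a chain here and Kk is conditioned on, so the path is blocked at Kk.
Path 3: Hh → Kk → Mm ← Bb → Pp
  Kk is a chain here and Kk is conditioned on, so the path is blocked at Kk.
Since every path is blocked, d-separation holds.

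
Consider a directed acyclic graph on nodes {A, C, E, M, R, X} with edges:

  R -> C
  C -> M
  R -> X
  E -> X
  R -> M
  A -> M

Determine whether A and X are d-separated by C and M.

No

2 paths connect A and X; each must be blocked for d-separation to hold:
  1. A → M ← R → X — M:collider[open]; R:fork[open] ⇒ active
  2. A → M ← C ← R → X — M:collider[open]; C:chain[blocks]; R:fork[open] ⇒ blocked
At least one path is unblocked, so d-separation fails.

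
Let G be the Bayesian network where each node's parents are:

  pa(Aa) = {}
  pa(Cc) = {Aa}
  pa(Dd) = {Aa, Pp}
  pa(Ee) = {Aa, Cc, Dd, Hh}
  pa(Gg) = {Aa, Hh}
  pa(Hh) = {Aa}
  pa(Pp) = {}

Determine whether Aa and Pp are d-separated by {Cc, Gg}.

We examine all 5 paths between Aa and Pp:
Path 1: Aa → Dd ← Pp
  Dd is a collider here and neither Dd nor any of its descendants is conditioned on, so the collider stays closed — the path is blocked at Dd.
Path 2: Aa → Gg ← Hh → Ee ← Dd ← Pp
  Ee is a collider here and neither Ee nor any of its descendants is conditioned on, so the collider stays closed — the path is blocked at Ee.
Path 3: Aa → Cc → Ee ← Dd ← Pp
  Cc is a chain here and Cc is conditioned on, so the path is blocked at Cc.
Path 4: Aa → Ee ← Dd ← Pp
  Ee is a collider here and neither Ee nor any of its descendants is conditioned on, so the collider stays closed — the path is blocked at Ee.
Path 5: Aa → Hh → Ee ← Dd ← Pp
  Ee is a collider here and neither Ee nor any of its descendants is conditioned on, so the collider stays closed — the path is blocked at Ee.
Every path is blocked, so Aa and Pp are d-separated given {Cc, Gg}.

Yes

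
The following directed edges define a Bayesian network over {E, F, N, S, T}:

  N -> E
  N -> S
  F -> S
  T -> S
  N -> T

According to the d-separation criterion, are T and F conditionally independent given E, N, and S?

2 paths connect T and F; each must be blocked for d-separation to hold:
  1. T → S ← F — S:collider[open] ⇒ active
  2. T ← N → S ← F — N:fork[blocks]; S:collider[open] ⇒ blocked
Because an active path exists, T and F are not d-separated.

No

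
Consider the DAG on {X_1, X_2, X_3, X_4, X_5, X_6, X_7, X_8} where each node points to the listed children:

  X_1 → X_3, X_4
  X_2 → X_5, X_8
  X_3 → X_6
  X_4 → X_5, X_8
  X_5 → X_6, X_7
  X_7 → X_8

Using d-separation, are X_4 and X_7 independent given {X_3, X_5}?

Yes — X_4 and X_7 are d-separated given {X_3, X_5}.

6 paths connect X_4 and X_7; each must be blocked for d-separation to hold:
  1. X_4 ← X_1 → X_3 → X_6 ← X_5 → X_7 — X_1:fork[open]; X_3:chain[blocks]; X_6:collider[blocks]; X_5:fork[blocks] ⇒ blocked
  2. X_4 ← X_1 → X_3 → X_6 ← X_5 ← X_2 → X_8 ← X_7 — X_1:fork[open]; X_3:chain[blocks]; X_6:collider[blocks]; X_5:chain[blocks]; X_2:fork[open]; X_8:collider[blocks] ⇒ blocked
  3. X_4 → X_5 → X_7 — X_5:chain[blocks] ⇒ blocked
  4. X_4 → X_5 ← X_2 → X_8 ← X_7 — X_5:collider[open]; X_2:fork[open]; X_8:collider[blocks] ⇒ blocked
  5. X_4 → X_8 ← X_7 — X_8:collider[blocks] ⇒ blocked
  6. X_4 → X_8 ← X_2 → X_5 → X_7 — X_8:collider[blocks]; X_2:fork[open]; X_5:chain[blocks] ⇒ blocked
Since every path is blocked, d-separation holds.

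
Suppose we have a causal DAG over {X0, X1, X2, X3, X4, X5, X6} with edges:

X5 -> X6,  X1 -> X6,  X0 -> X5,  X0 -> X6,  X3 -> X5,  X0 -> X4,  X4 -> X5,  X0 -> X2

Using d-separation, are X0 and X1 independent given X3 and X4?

There are 3 undirected paths between X0 and X1; checking each against the conditioning set {X3, X4}:
Path 1: X0 → X6 ← X1
  X6 is a collider here and neither X6 nor any of its descendants is conditioned on, so the collider stays closed — the path is blocked at X6.
Path 2: X0 → X4 → X5 → X6 ← X1
  X4 is a chain here and X4 is conditioned on, so the path is blocked at X4.
Path 3: X0 → X5 → X6 ← X1
  X6 is a collider here and neither X6 nor any of its descendants is conditioned on, so the collider stays closed — the path is blocked at X6.
All paths are blocked; X0 ⊥ X1 | {X3, X4} holds.

Yes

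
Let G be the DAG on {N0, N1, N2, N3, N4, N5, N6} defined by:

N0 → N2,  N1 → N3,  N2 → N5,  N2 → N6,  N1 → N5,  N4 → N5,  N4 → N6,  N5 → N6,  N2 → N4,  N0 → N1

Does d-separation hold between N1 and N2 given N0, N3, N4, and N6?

No

There are 6 undirected paths between N1 and N2; checking each against the conditioning set {N0, N3, N4, N6}:
Path 1: N1 ← N0 → N2
  N0 is a fork here and N0 is conditioned on, so the path is blocked at N0.
Path 2: N1 → N5 ← N4 → N6 ← N2
  N4 is a fork here and N4 is conditioned on, so the path is blocked at N4.
Path 3: N1 → N5 ← N4 ← N2
  N4 is a chain here and N4 is conditioned on, so the path is blocked at N4.
Path 4: N1 → N5 → N6 ← N4 ← N2
  N4 is a chain here and N4 is conditioned on, so the path is blocked at N4.
Path 5: N1 → N5 → N6 ← N2
  N5 is a chain and N5 is not conditioned on; N6 is a collider and N6 is conditioned on, which opens it — no node blocks this path, so it is active.
Path 6: N1 → N5 ← N2
  N5 is a collider and its descendant N6 is conditioned on, which opens it — no node blocks this path, so it is active.
At least one path is unblocked, so d-separation fails.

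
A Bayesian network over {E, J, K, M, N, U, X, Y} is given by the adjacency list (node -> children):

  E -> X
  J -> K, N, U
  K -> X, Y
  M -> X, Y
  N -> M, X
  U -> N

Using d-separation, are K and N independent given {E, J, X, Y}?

No

There are 6 undirected paths between K and N; checking each against the conditioning set {E, J, X, Y}:
Path 1: K → Y ← M → X ← N
  Y is a collider and Y is conditioned on, which opens it; M is a fork and M is not conditioned on; X is a collider and X is conditioned on, which opens it — no node blocks this path, so it is active.
Path 2: K → Y ← M ← N
  Y is a collider and Y is conditioned on, which opens it; M is a chain and M is not conditioned on — no node blocks this path, so it is active.
Path 3: K ← J → U → N
  J is a fork here and J is conditioned on, so the path is blocked at J.
Path 4: K ← J → N
  J is a fork here and J is conditioned on, so the path is blocked at J.
Path 5: K → X ← M ← N
  X is a collider and X is conditioned on, which opens it; M is a chain and M is not conditioned on — no node blocks this path, so it is active.
Path 6: K → X ← N
  X is a collider and X is conditioned on, which opens it — no node blocks this path, so it is active.
Because an active path exists, K and N are not d-separated.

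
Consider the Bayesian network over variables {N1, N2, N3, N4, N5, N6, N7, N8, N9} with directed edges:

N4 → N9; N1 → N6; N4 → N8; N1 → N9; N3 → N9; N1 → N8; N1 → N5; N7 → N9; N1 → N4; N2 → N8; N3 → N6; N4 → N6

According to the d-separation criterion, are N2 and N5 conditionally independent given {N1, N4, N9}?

Enumerating the 6 paths from N2 to N5 and testing each for blocking by {N1, N4, N9}:
Path 1: N2 → N8 ← N1 → N5
  N8 is a collider here and neither N8 nor any of its descendants is conditioned on, so the collider stays closed — the path is blocked at N8.
Path 2: N2 → N8 ← N4 ← N1 → N5
  N8 is a collider here and neither N8 nor any of its descendants is conditioned on, so the collider stays closed — the path is blocked at N8.
Path 3: N2 → N8 ← N4 → N6 ← N3 → N9 ← N1 → N5
  N8 is a collider here and neither N8 nor any of its descendants is conditioned on, so the collider stays closed — the path is blocked at N8.
Path 4: N2 → N8 ← N4 → N6 ← N1 → N5
  N8 is a collider here and neither N8 nor any of its descendants is conditioned on, so the collider stays closed — the path is blocked at N8.
Path 5: N2 → N8 ← N4 → N9 ← N3 → N6 ← N1 → N5
  N8 is a collider here and neither N8 nor any of its descendants is conditioned on, so the collider stays closed — the path is blocked at N8.
Path 6: N2 → N8 ← N4 → N9 ← N1 → N5
  N8 is a collider here and neither N8 nor any of its descendants is conditioned on, so the collider stays closed — the path is blocked at N8.
Every path is blocked, so N2 and N5 are d-separated given {N1, N4, N9}.

Yes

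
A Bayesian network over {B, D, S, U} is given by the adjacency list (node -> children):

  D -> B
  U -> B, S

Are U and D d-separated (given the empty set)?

There is one path between U and D:
  1. U → B ← D — B:collider[blocks] ⇒ blocked
Every path is blocked, so U and D are d-separated given ∅.

Yes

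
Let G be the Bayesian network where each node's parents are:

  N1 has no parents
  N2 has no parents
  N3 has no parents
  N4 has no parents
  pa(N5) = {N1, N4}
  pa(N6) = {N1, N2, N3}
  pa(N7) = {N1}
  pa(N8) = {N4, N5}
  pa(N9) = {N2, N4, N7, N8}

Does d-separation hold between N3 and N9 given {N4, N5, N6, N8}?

No — N3 and N9 are not d-separated given {N4, N5, N6, N8}.

6 paths connect N3 and N9; each must be blocked for d-separation to hold:
Path 1: N3 → N6 ← N2 → N9
  N6 is a collider and N6 is conditioned on, which opens it; N2 is a fork and N2 is not conditioned on — no node blocks this path, so it is active.
Path 2: N3 → N6 ← N1 → N7 → N9
  N6 is a collider and N6 is conditioned on, which opens it; N1 is a fork and N1 is not conditioned on; N7 is a chain and N7 is not conditioned on — no node blocks this path, so it is active.
Path 3: N3 → N6 ← N1 → N5 → N8 → N9
  N5 is a chain here and N5 is conditioned on, so the path is blocked at N5.
Path 4: N3 → N6 ← N1 → N5 → N8 ← N4 → N9
  N5 is a chain here and N5 is conditioned on, so the path is blocked at N5.
Path 5: N3 → N6 ← N1 → N5 ← N4 → N9
  N4 is a fork here and N4 is conditioned on, so the path is blocked at N4.
Path 6: N3 → N6 ← N1 → N5 ← N4 → N8 → N9
  N4 is a fork here and N4 is conditioned on, so the path is blocked at N4.
Because an active path exists, N3 and N9 are not d-separated.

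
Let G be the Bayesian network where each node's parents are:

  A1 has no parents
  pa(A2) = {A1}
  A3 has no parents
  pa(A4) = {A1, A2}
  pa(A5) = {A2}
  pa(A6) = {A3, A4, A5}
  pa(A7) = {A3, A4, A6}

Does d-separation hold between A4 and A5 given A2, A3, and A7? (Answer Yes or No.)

We examine all 5 paths between A4 and A5:
Path 1: A4 → A7 ← A6 ← A5
  A7 is a collider and A7 is conditioned on, which opens it; A6 is a chain and A6 is not conditioned on — no node blocks this path, so it is active.
Path 2: A4 → A7 ← A3 → A6 ← A5
  A3 is a fork here and A3 is conditioned on, so the path is blocked at A3.
Path 3: A4 ← A1 → A2 → A5
  A2 is a chain here and A2 is conditioned on, so the path is blocked at A2.
Path 4: A4 ← A2 → A5
  A2 is a fork here and A2 is conditioned on, so the path is blocked at A2.
Path 5: A4 → A6 ← A5
  A6 is a collider and its descendant A7 is conditioned on, which opens it — no node blocks this path, so it is active.
Because an active path exists, A4 and A5 are not d-separated.

No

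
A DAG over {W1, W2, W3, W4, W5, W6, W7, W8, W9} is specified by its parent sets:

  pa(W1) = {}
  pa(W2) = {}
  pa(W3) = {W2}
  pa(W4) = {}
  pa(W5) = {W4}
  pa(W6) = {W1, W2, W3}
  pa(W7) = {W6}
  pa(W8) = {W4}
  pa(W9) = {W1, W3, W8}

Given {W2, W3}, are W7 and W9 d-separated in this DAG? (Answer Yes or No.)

Enumerating the 3 paths from W7 to W9 and testing each for blocking by {W2, W3}:
Path 1: W7 ← W6 ← W2 → W3 → W9
  W2 is a fork here and W2 is conditioned on, so the path is blocked at W2.
Path 2: W7 ← W6 ← W3 → W9
  W3 is a fork here and W3 is conditioned on, so the path is blocked at W3.
Path 3: W7 ← W6 ← W1 → W9
  W6 is a chain and W6 is not conditioned on; W1 is a fork and W1 is not conditioned on — no node blocks this path, so it is active.
Because an active path exists, W7 and W9 are not d-separated.

No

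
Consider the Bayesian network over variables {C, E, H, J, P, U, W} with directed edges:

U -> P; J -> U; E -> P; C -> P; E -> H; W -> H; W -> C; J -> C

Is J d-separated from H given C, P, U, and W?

Enumerating the 4 paths from J to H and testing each for blocking by {C, P, U, W}:
Path 1: J → C → P ← E → H
  C is a chain here and C is conditioned on, so the path is blocked at C.
Path 2: J → C ← W → H
  W is a fork here and W is conditioned on, so the path is blocked at W.
Path 3: J → U → P ← E → H
  U is a chain here and U is conditioned on, so the path is blocked at U.
Path 4: J → U → P ← C ← W → H
  U is a chain here and U is conditioned on, so the path is blocked at U.
Since every path is blocked, d-separation holds.

Yes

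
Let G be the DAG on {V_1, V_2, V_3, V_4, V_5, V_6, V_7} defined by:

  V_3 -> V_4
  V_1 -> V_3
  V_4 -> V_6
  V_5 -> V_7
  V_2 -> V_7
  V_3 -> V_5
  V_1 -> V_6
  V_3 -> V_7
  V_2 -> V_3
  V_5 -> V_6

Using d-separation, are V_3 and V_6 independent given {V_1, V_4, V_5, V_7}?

There are 5 undirected paths between V_3 and V_6; checking each against the conditioning set {V_1, V_4, V_5, V_7}:
Path 1: V_3 → V_4 → V_6
  V_4 is a chain here and V_4 is conditioned on, so the path is blocked at V_4.
Path 2: V_3 → V_5 → V_6
  V_5 is a chain here and V_5 is conditioned on, so the path is blocked at V_5.
Path 3: V_3 → V_7 ← V_5 → V_6
  V_5 is a fork here and V_5 is conditioned on, so the path is blocked at V_5.
Path 4: V_3 ← V_1 → V_6
  V_1 is a fork here and V_1 is conditioned on, so the path is blocked at V_1.
Path 5: V_3 ← V_2 → V_7 ← V_5 → V_6
  V_5 is a fork here and V_5 is conditioned on, so the path is blocked at V_5.
All paths are blocked; V_3 ⊥ V_6 | {V_1, V_4, V_5, V_7} holds.

Yes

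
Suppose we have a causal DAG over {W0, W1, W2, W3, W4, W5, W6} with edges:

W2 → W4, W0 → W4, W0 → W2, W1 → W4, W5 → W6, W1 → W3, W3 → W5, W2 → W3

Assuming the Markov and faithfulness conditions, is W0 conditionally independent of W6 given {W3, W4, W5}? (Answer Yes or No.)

Yes

There are 4 undirected paths between W0 and W6; checking each against the conditioning set {W3, W4, W5}:
  1. W0 → W2 → W3 → W5 → W6 — W2:chain[open]; W3:chain[blocks]; W5:chain[blocks] ⇒ blocked
  2. W0 → W2 → W4 ← W1 → W3 → W5 → W6 — W2:chain[open]; W4:collider[open]; W1:fork[open]; W3:chain[blocks]; W5:chain[blocks] ⇒ blocked
  3. W0 → W4 ← W2 → W3 → W5 → W6 — W4:collider[open]; W2:fork[open]; W3:chain[blocks]; W5:chain[blocks] ⇒ blocked
  4. W0 → W4 ← W1 → W3 → W5 → W6 — W4:collider[open]; W1:fork[open]; W3:chain[blocks]; W5:chain[blocks] ⇒ blocked
Every path is blocked, so W0 and W6 are d-separated given {W3, W4, W5}.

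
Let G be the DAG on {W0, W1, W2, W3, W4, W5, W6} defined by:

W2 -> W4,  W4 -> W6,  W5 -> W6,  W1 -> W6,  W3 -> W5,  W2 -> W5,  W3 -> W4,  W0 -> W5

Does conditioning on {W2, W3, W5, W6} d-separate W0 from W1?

Yes — W0 and W1 are d-separated given {W2, W3, W5, W6}.

We examine all 3 paths between W0 and W1:
Path 1: W0 → W5 → W6 ← W1
  W5 is a chain here and W5 is conditioned on, so the path is blocked at W5.
Path 2: W0 → W5 ← W3 → W4 → W6 ← W1
  W3 is a fork here and W3 is conditioned on, so the path is blocked at W3.
Path 3: W0 → W5 ← W2 → W4 → W6 ← W1
  W2 is a fork here and W2 is conditioned on, so the path is blocked at W2.
Since every path is blocked, d-separation holds.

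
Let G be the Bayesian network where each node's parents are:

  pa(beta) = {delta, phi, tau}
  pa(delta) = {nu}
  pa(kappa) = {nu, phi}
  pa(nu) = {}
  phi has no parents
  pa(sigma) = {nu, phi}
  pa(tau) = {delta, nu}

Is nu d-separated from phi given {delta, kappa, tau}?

6 paths connect nu and phi; each must be blocked for d-separation to hold:
Path 1: nu → tau → beta ← phi
  tau is a chain here and tau is conditioned on, so the path is blocked at tau.
Path 2: nu → tau ← delta → beta ← phi
  delta is a fork here and delta is conditioned on, so the path is blocked at delta.
Path 3: nu → sigma ← phi
  sigma is a collider here and neither sigma nor any of its descendants is conditioned on, so the collider stays closed — the path is blocked at sigma.
Path 4: nu → kappa ← phi
  kappa is a collider and kappa is conditioned on, which opens it — no node blocks this path, so it is active.
Path 5: nu → delta → beta ← phi
  delta is a chain here and delta is conditioned on, so the path is blocked at delta.
Path 6: nu → delta → tau → beta ← phi
  delta is a chain here and delta is conditioned on, so the path is blocked at delta.
At least one path is unblocked, so d-separation fails.

No — nu and phi are not d-separated given {delta, kappa, tau}.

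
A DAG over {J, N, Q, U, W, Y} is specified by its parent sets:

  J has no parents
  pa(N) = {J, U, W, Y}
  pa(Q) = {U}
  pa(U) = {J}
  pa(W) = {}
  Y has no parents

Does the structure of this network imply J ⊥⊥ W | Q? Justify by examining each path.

Enumerating the 2 paths from J to W and testing each for blocking by {Q}:
Path 1: J → N ← W
  N is a collider here and neither N nor any of its descendants is conditioned on, so the collider stays closed — the path is blocked at N.
Path 2: J → U → N ← W
  N is a collider here and neither N nor any of its descendants is conditioned on, so the collider stays closed — the path is blocked at N.
All paths are blocked; J ⊥ W | {Q} holds.

Yes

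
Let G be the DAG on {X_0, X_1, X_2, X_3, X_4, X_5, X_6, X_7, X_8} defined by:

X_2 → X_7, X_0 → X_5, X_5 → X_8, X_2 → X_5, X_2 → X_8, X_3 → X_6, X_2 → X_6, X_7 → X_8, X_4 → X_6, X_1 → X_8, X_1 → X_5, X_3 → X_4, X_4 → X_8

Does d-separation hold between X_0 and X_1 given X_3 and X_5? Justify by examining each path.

No

6 paths connect X_0 and X_1; each must be blocked for d-separation to hold:
Path 1: X_0 → X_5 ← X_1
  X_5 is a collider and X_5 is conditioned on, which opens it — no node blocks this path, so it is active.
Path 2: X_0 → X_5 ← X_2 → X_8 ← X_1
  X_8 is a collider here and neither X_8 nor any of its descendants is conditioned on, so the collider stays closed — the path is blocked at X_8.
Path 3: X_0 → X_5 ← X_2 → X_6 ← X_3 → X_4 → X_8 ← X_1
  X_6 is a collider here and neither X_6 nor any of its descendants is conditioned on, so the collider stays closed — the path is blocked at X_6.
Path 4: X_0 → X_5 ← X_2 → X_6 ← X_4 → X_8 ← X_1
  X_6 is a collider here and neither X_6 nor any of its descendants is conditioned on, so the collider stays closed — the path is blocked at X_6.
Path 5: X_0 → X_5 ← X_2 → X_7 → X_8 ← X_1
  X_8 is a collider here and neither X_8 nor any of its descendants is conditioned on, so the collider stays closed — the path is blocked at X_8.
Path 6: X_0 → X_5 → X_8 ← X_1
  X_5 is a chain here and X_5 is conditioned on, so the path is blocked at X_5.
At least one path is unblocked, so d-separation fails.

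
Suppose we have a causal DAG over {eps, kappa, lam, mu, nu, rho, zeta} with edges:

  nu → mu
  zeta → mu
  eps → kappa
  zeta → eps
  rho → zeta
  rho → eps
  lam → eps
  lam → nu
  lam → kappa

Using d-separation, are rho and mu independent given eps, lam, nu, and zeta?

Yes — rho and mu are d-separated given {eps, lam, nu, zeta}.

Enumerating the 6 paths from rho to mu and testing each for blocking by {eps, lam, nu, zeta}:
  1. rho → eps → kappa ← lam → nu → mu — eps:chain[blocks]; kappa:collider[blocks]; lam:fork[blocks]; nu:chain[blocks] ⇒ blocked
  2. rho → eps ← lam → nu → mu — eps:collider[open]; lam:fork[blocks]; nu:chain[blocks] ⇒ blocked
  3. rho → eps ← zeta → mu — eps:collider[open]; zeta:fork[blocks] ⇒ blocked
  4. rho → zeta → eps → kappa ← lam → nu → mu — zeta:chain[blocks]; eps:chain[blocks]; kappa:collider[blocks]; lam:fork[blocks]; nu:chain[blocks] ⇒ blocked
  5. rho → zeta → eps ← lam → nu → mu — zeta:chain[blocks]; eps:collider[open]; lam:fork[blocks]; nu:chain[blocks] ⇒ blocked
  6. rho → zeta → mu — zeta:chain[blocks] ⇒ blocked
Since every path is blocked, d-separation holds.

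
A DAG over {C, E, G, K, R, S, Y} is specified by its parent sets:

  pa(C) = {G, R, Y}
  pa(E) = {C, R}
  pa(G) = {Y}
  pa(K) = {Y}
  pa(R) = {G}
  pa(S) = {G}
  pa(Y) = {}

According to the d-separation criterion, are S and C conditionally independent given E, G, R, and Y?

We examine all 4 paths between S and C:
Path 1: S ← G → R → C
  G is a fork here and G is conditioned on, so the path is blocked at G.
Path 2: S ← G → R → E ← C
  G is a fork here and G is conditioned on, so the path is blocked at G.
Path 3: S ← G → C
  G is a fork here and G is conditioned on, so the path is blocked at G.
Path 4: S ← G ← Y → C
  G is a chain here and G is conditioned on, so the path is blocked at G.
Every path is blocked, so S and C are d-separated given {E, G, R, Y}.

Yes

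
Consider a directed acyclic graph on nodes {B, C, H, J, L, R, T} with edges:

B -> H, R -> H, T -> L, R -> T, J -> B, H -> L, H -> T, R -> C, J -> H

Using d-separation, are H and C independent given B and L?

No

3 paths connect H and C; each must be blocked for d-separation to hold:
Path 1: H ← R → C
  R is a fork and R is not conditioned on — no node blocks this path, so it is active.
Path 2: H → L ← T ← R → C
  L is a collider and L is conditioned on, which opens it; T is a chain and T is not conditioned on; R is a fork and R is not conditioned on — no node blocks this path, so it is active.
Path 3: H → T ← R → C
  T is a collider and its descendant L is conditioned on, which opens it; R is a fork and R is not conditioned on — no node blocks this path, so it is active.
At least one path is unblocked, so d-separation fails.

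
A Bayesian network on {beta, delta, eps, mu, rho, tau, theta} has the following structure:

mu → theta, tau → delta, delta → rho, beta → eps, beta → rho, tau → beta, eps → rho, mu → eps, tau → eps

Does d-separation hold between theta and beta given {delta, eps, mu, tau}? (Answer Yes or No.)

We examine all 5 paths between theta and beta:
  1. theta ← mu → eps → rho ← delta ← tau → beta — mu:fork[blocks]; eps:chain[blocks]; rho:collider[blocks]; delta:chain[blocks]; tau:fork[blocks] ⇒ blocked
  2. theta ← mu → eps → rho ← beta — mu:fork[blocks]; eps:chain[blocks]; rho:collider[blocks] ⇒ blocked
  3. theta ← mu → eps ← tau → delta → rho ← beta — mu:fork[blocks]; eps:collider[open]; tau:fork[blocks]; delta:chain[blocks]; rho:collider[blocks] ⇒ blocked
  4. theta ← mu → eps ← tau → beta — mu:fork[blocks]; eps:collider[open]; tau:fork[blocks] ⇒ blocked
  5. theta ← mu → eps ← beta — mu:fork[blocks]; eps:collider[open] ⇒ blocked
All paths are blocked; theta ⊥ beta | {delta, eps, mu, tau} holds.

Yes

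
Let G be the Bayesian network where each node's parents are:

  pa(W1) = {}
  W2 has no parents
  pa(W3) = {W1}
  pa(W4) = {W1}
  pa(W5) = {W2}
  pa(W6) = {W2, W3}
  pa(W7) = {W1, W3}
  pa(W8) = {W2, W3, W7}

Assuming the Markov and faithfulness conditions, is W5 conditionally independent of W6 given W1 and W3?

There are 4 undirected paths between W5 and W6; checking each against the conditioning set {W1, W3}:
Path 1: W5 ← W2 → W8 ← W7 ← W3 → W6
  W8 is a collider here and neither W8 nor any of its descendants is conditioned on, so the collider stays closed — the path is blocked at W8.
Path 2: W5 ← W2 → W8 ← W7 ← W1 → W3 → W6
  W8 is a collider here and neither W8 nor any of its descendants is conditioned on, so the collider stays closed — the path is blocked at W8.
Path 3: W5 ← W2 → W8 ← W3 → W6
  W8 is a collider here and neither W8 nor any of its descendants is conditioned on, so the collider stays closed — the path is blocked at W8.
Path 4: W5 ← W2 → W6
  W2 is a fork and W2 is not conditioned on — no node blocks this path, so it is active.
At least one path is unblocked, so d-separation fails.

No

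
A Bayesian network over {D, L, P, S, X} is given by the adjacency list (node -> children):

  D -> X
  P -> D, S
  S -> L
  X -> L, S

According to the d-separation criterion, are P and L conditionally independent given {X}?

4 paths connect P and L; each must be blocked for d-separation to hold:
Path 1: P → D → X → L
  X is a chain here and X is conditioned on, so the path is blocked at X.
Path 2: P → D → X → S → L
  X is a chain here and X is conditioned on, so the path is blocked at X.
Path 3: P → S ← X → L
  S is a collider here and neither S nor any of its descendants is conditioned on, so the collider stays closed — the path is blocked at S.
Path 4: P → S → L
  S is a chain and S is not conditioned on — no node blocks this path, so it is active.
Because an active path exists, P and L are not d-separated.

No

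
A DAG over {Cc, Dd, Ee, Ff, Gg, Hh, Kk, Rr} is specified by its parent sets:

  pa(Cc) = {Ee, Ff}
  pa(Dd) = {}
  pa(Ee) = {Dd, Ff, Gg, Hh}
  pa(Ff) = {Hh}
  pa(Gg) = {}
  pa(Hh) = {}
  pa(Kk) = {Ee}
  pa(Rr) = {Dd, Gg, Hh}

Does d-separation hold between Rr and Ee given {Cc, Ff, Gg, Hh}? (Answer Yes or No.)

No

We examine all 5 paths between Rr and Ee:
  1. Rr ← Dd → Ee — Dd:fork[open] ⇒ active
  2. Rr ← Gg → Ee — Gg:fork[blocks] ⇒ blocked
  3. Rr ← Hh → Ee — Hh:fork[blocks] ⇒ blocked
  4. Rr ← Hh → Ff → Cc ← Ee — Hh:fork[blocks]; Ff:chain[blocks]; Cc:collider[open] ⇒ blocked
  5. Rr ← Hh → Ff → Ee — Hh:fork[blocks]; Ff:chain[blocks] ⇒ blocked
Since the path Rr ← Dd → Ee is active, Rr and Ee are not d-separated given {Cc, Ff, Gg, Hh}.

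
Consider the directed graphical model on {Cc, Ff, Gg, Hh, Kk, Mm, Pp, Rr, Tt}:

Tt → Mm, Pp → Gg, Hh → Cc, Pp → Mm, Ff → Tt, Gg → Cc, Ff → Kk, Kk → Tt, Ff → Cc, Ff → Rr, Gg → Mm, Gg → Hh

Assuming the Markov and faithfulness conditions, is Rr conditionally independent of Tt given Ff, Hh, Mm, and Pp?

Yes

6 paths connect Rr and Tt; each must be blocked for d-separation to hold:
Path 1: Rr ← Ff → Cc ← Hh ← Gg ← Pp → Mm ← Tt
  Ff is a fork here and Ff is conditioned on, so the path is blocked at Ff.
Path 2: Rr ← Ff → Cc ← Hh ← Gg → Mm ← Tt
  Ff is a fork here and Ff is conditioned on, so the path is blocked at Ff.
Path 3: Rr ← Ff → Cc ← Gg ← Pp → Mm ← Tt
  Ff is a fork here and Ff is conditioned on, so the path is blocked at Ff.
Path 4: Rr ← Ff → Cc ← Gg → Mm ← Tt
  Ff is a fork here and Ff is conditioned on, so the path is blocked at Ff.
Path 5: Rr ← Ff → Tt
  Ff is a fork here and Ff is conditioned on, so the path is blocked at Ff.
Path 6: Rr ← Ff → Kk → Tt
  Ff is a fork here and Ff is conditioned on, so the path is blocked at Ff.
Every path is blocked, so Rr and Tt are d-separated given {Ff, Hh, Mm, Pp}.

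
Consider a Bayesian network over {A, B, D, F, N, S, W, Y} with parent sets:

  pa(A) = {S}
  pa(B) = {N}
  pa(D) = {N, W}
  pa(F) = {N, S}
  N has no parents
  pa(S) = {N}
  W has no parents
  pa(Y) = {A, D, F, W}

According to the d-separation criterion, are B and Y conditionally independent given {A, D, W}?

No

Enumerating the 6 paths from B to Y and testing each for blocking by {A, D, W}:
  1. B ← N → S → A → Y — N:fork[open]; S:chain[open]; A:chain[blocks] ⇒ blocked
  2. B ← N → S → F → Y — N:fork[open]; S:chain[open]; F:chain[open] ⇒ active
  3. B ← N → D ← W → Y — N:fork[open]; D:collider[open]; W:fork[blocks] ⇒ blocked
  4. B ← N → D → Y — N:fork[open]; D:chain[blocks] ⇒ blocked
  5. B ← N → F ← S → A → Y — N:fork[open]; F:collider[blocks]; S:fork[open]; A:chain[blocks] ⇒ blocked
  6. B ← N → F → Y — N:fork[open]; F:chain[open] ⇒ active
At least one path is unblocked, so d-separation fails.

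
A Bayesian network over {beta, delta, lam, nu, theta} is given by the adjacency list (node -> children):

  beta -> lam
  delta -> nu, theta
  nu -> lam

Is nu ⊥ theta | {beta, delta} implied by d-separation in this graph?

There is one path between nu and theta:
Path 1: nu ← delta → theta
  delta is a fork here and delta is conditioned on, so the path is blocked at delta.
All paths are blocked; nu ⊥ theta | {beta, delta} holds.

Yes — nu and theta are d-separated given {beta, delta}.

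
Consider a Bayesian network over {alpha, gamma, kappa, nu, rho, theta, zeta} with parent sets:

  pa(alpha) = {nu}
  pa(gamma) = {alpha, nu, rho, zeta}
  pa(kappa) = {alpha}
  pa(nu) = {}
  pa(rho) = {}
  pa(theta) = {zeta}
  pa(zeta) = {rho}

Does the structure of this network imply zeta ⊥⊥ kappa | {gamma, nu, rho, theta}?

No

4 paths connect zeta and kappa; each must be blocked for d-separation to hold:
Path 1: zeta ← rho → gamma ← alpha → kappa
  rho is a fork here and rho is conditioned on, so the path is blocked at rho.
Path 2: zeta ← rho → gamma ← nu → alpha → kappa
  rho is a fork here and rho is conditioned on, so the path is blocked at rho.
Path 3: zeta → gamma ← alpha → kappa
  gamma is a collider and gamma is conditioned on, which opens it; alpha is a fork and alpha is not conditioned on — no node blocks this path, so it is active.
Path 4: zeta → gamma ← nu → alpha → kappa
  nu is a fork here and nu is conditioned on, so the path is blocked at nu.
At least one path is unblocked, so d-separation fails.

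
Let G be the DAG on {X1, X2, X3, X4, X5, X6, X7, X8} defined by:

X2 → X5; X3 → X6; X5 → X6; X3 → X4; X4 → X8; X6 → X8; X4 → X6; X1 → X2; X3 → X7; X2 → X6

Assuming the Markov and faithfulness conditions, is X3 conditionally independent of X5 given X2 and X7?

6 paths connect X3 and X5; each must be blocked for d-separation to hold:
Path 1: X3 → X6 ← X2 → X5
  X6 is a collider here and neither X6 nor any of its descendants is conditioned on, so the collider stays closed — the path is blocked at X6.
Path 2: X3 → X6 ← X5
  X6 is a collider here and neither X6 nor any of its descendants is conditioned on, so the collider stays closed — the path is blocked at X6.
Path 3: X3 → X4 → X8 ← X6 ← X2 → X5
  X8 is a collider here and neither X8 nor any of its descendants is conditioned on, so the collider stays closed — the path is blocked at X8.
Path 4: X3 → X4 → X8 ← X6 ← X5
  X8 is a collider here and neither X8 nor any of its descendants is conditioned on, so the collider stays closed — the path is blocked at X8.
Path 5: X3 → X4 → X6 ← X2 → X5
  X6 is a collider here and neither X6 nor any of its descendants is conditioned on, so the collider stays closed — the path is blocked at X6.
Path 6: X3 → X4 → X6 ← X5
  X6 is a collider here and neither X6 nor any of its descendants is conditioned on, so the collider stays closed — the path is blocked at X6.
Since every path is blocked, d-separation holds.

Yes — X3 and X5 are d-separated given {X2, X7}.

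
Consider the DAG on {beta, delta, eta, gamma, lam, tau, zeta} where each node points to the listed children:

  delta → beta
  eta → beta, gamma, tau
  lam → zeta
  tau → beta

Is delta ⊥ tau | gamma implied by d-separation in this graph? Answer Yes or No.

Yes

There are 2 undirected paths between delta and tau; checking each against the conditioning set {gamma}:
Path 1: delta → beta ← eta → tau
  beta is a collider here and neither beta nor any of its descendants is conditioned on, so the collider stays closed — the path is blocked at beta.
Path 2: delta → beta ← tau
  beta is a collider here and neither beta nor any of its descendants is conditioned on, so the collider stays closed — the path is blocked at beta.
Every path is blocked, so delta and tau are d-separated given {gamma}.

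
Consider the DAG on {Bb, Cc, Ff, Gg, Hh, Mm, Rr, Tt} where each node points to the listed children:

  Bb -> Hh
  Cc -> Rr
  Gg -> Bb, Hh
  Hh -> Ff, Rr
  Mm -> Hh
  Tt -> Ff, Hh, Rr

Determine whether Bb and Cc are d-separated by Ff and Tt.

Yes

There are 6 undirected paths between Bb and Cc; checking each against the conditioning set {Ff, Tt}:
  1. Bb ← Gg → Hh ← Tt → Rr ← Cc — Gg:fork[open]; Hh:collider[open]; Tt:fork[blocks]; Rr:collider[blocks] ⇒ blocked
  2. Bb ← Gg → Hh → Ff ← Tt → Rr ← Cc — Gg:fork[open]; Hh:chain[open]; Ff:collider[open]; Tt:fork[blocks]; Rr:collider[blocks] ⇒ blocked
  3. Bb ← Gg → Hh → Rr ← Cc — Gg:fork[open]; Hh:chain[open]; Rr:collider[blocks] ⇒ blocked
  4. Bb → Hh ← Tt → Rr ← Cc — Hh:collider[open]; Tt:fork[blocks]; Rr:collider[blocks] ⇒ blocked
  5. Bb → Hh → Ff ← Tt → Rr ← Cc — Hh:chain[open]; Ff:collider[open]; Tt:fork[blocks]; Rr:collider[blocks] ⇒ blocked
  6. Bb → Hh → Rr ← Cc — Hh:chain[open]; Rr:collider[blocks] ⇒ blocked
Since every path is blocked, d-separation holds.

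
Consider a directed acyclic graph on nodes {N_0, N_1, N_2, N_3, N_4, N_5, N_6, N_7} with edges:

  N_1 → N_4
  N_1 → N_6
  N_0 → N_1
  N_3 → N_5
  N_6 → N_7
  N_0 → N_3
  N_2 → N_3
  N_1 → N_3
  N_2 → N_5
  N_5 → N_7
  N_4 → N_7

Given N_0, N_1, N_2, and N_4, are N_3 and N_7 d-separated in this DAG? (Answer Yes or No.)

No — N_3 and N_7 are not d-separated given {N_0, N_1, N_2, N_4}.

There are 6 undirected paths between N_3 and N_7; checking each against the conditioning set {N_0, N_1, N_2, N_4}:
Path 1: N_3 ← N_0 → N_1 → N_6 → N_7
  N_0 is a fork here and N_0 is conditioned on, so the path is blocked at N_0.
Path 2: N_3 ← N_0 → N_1 → N_4 → N_7
  N_0 is a fork here and N_0 is conditioned on, so the path is blocked at N_0.
Path 3: N_3 ← N_1 → N_6 → N_7
  N_1 is a fork here and N_1 is conditioned on, so the path is blocked at N_1.
Path 4: N_3 ← N_1 → N_4 → N_7
  N_1 is a fork here and N_1 is conditioned on, so the path is blocked at N_1.
Path 5: N_3 → N_5 → N_7
  N_5 is a chain and N_5 is not conditioned on — no node blocks this path, so it is active.
Path 6: N_3 ← N_2 → N_5 → N_7
  N_2 is a fork here and N_2 is conditioned on, so the path is blocked at N_2.
Since the path N_3 → N_5 → N_7 is active, N_3 and N_7 are not d-separated given {N_0, N_1, N_2, N_4}.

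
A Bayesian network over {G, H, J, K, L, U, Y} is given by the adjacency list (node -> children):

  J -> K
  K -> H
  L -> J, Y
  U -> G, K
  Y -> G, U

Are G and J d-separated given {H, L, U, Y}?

Yes

There are 4 undirected paths between G and J; checking each against the conditioning set {H, L, U, Y}:
Path 1: G ← U → K ← J
  U is a fork here and U is conditioned on, so the path is blocked at U.
Path 2: G ← U ← Y ← L → J
  U is a chain here and U is conditioned on, so the path is blocked at U.
Path 3: G ← Y → U → K ← J
  Y is a fork here and Y is conditioned on, so the path is blocked at Y.
Path 4: G ← Y ← L → J
  Y is a chain here and Y is conditioned on, so the path is blocked at Y.
Every path is blocked, so G and J are d-separated given {H, L, U, Y}.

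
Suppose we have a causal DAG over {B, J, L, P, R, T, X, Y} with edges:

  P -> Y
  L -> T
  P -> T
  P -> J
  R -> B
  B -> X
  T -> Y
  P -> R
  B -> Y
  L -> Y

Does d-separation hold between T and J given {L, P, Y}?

We examine all 5 paths between T and J:
Path 1: T → Y ← B ← R ← P → J
  P is a fork here and P is conditioned on, so the path is blocked at P.
Path 2: T → Y ← P → J
  P is a fork here and P is conditioned on, so the path is blocked at P.
Path 3: T ← L → Y ← B ← R ← P → J
  L is a fork here and L is conditioned on, so the path is blocked at L.
Path 4: T ← L → Y ← P → J
  L is a fork here and L is conditioned on, so the path is blocked at L.
Path 5: T ← P → J
  P is a fork here and P is conditioned on, so the path is blocked at P.
All paths are blocked; T ⊥ J | {L, P, Y} holds.

Yes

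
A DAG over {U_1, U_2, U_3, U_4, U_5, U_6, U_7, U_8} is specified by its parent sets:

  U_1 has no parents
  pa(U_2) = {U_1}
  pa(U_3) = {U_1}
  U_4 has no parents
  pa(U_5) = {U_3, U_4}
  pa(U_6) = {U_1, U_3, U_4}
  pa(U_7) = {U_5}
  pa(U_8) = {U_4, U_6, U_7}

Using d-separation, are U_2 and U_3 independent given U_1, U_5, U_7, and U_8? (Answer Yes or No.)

Yes — U_2 and U_3 are d-separated given {U_1, U_5, U_7, U_8}.

There are 6 undirected paths between U_2 and U_3; checking each against the conditioning set {U_1, U_5, U_7, U_8}:
Path 1: U_2 ← U_1 → U_3
  U_1 is a fork here and U_1 is conditioned on, so the path is blocked at U_1.
Path 2: U_2 ← U_1 → U_6 ← U_3
  U_1 is a fork here and U_1 is conditioned on, so the path is blocked at U_1.
Path 3: U_2 ← U_1 → U_6 ← U_4 → U_8 ← U_7 ← U_5 ← U_3
  U_1 is a fork here and U_1 is conditioned on, so the path is blocked at U_1.
Path 4: U_2 ← U_1 → U_6 ← U_4 → U_5 ← U_3
  U_1 is a fork here and U_1 is conditioned on, so the path is blocked at U_1.
Path 5: U_2 ← U_1 → U_6 → U_8 ← U_4 → U_5 ← U_3
  U_1 is a fork here and U_1 is conditioned on, so the path is blocked at U_1.
Path 6: U_2 ← U_1 → U_6 → U_8 ← U_7 ← U_5 ← U_3
  U_1 is a fork here and U_1 is conditioned on, so the path is blocked at U_1.
Since every path is blocked, d-separation holds.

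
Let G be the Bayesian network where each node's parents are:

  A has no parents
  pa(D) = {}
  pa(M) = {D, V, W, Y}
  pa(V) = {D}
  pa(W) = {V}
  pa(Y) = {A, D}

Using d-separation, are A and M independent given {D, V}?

No

There are 4 undirected paths between A and M; checking each against the conditioning set {D, V}:
  1. A → Y ← D → V → W → M — Y:collider[blocks]; D:fork[blocks]; V:chain[blocks]; W:chain[open] ⇒ blocked
  2. A → Y ← D → V → M — Y:collider[blocks]; D:fork[blocks]; V:chain[blocks] ⇒ blocked
  3. A → Y ← D → M — Y:collider[blocks]; D:fork[blocks] ⇒ blocked
  4. A → Y → M — Y:chain[open] ⇒ active
Since the path A → Y → M is active, A and M are not d-separated given {D, V}.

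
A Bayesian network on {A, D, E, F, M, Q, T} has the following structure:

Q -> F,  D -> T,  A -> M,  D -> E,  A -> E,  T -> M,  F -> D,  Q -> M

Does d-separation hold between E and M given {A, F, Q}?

No

We examine all 3 paths between E and M:
  1. E ← D → T → M — D:fork[open]; T:chain[open] ⇒ active
  2. E ← D ← F ← Q → M — D:chain[open]; F:chain[blocks]; Q:fork[blocks] ⇒ blocked
  3. E ← A → M — A:fork[blocks] ⇒ blocked
At least one path is unblocked, so d-separation fails.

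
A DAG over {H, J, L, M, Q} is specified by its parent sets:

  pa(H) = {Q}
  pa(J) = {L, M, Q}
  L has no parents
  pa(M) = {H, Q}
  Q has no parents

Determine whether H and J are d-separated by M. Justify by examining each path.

No

Enumerating the 4 paths from H to J and testing each for blocking by {M}:
Path 1: H → M → J
  M is a chain here and M is conditioned on, so the path is blocked at M.
Path 2: H → M ← Q → J
  M is a collider and M is conditioned on, which opens it; Q is a fork and Q is not conditioned on — no node blocks this path, so it is active.
Path 3: H ← Q → J
  Q is a fork and Q is not conditioned on — no node blocks this path, so it is active.
Path 4: H ← Q → M → J
  M is a chain here and M is conditioned on, so the path is blocked at M.
Because an active path exists, H and J are not d-separated.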